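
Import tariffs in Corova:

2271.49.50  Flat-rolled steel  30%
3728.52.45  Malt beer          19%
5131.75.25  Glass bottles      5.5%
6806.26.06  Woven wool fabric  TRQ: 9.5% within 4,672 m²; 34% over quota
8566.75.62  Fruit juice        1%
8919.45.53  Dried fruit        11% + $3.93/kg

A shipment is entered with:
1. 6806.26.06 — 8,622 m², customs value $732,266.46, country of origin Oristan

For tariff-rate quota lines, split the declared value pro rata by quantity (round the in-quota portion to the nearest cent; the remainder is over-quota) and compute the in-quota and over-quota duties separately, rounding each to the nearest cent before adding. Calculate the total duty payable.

$151,756.32

Line 1 (6806.26.06, Oristan, 8,622 m², $732,266.46):
Code 6806.26.06 is under a tariff-rate quota (threshold 4,672 m²). In-quota: 4,672 m² at 9.5%; over-quota: 3,950 m² at 34%.
Pro-rata value split: in-quota = $732,266.46 × 4,672/8,622 = $396,792.96; over-quota = $732,266.46 − $396,792.96 = $335,473.50.
In-quota duty = $396,792.96 × 9.5% = $37,695.33. Over-quota duty = $335,473.50 × 34% = $114,060.99.
Line duty = $37,695.33 + $114,060.99 = $151,756.32.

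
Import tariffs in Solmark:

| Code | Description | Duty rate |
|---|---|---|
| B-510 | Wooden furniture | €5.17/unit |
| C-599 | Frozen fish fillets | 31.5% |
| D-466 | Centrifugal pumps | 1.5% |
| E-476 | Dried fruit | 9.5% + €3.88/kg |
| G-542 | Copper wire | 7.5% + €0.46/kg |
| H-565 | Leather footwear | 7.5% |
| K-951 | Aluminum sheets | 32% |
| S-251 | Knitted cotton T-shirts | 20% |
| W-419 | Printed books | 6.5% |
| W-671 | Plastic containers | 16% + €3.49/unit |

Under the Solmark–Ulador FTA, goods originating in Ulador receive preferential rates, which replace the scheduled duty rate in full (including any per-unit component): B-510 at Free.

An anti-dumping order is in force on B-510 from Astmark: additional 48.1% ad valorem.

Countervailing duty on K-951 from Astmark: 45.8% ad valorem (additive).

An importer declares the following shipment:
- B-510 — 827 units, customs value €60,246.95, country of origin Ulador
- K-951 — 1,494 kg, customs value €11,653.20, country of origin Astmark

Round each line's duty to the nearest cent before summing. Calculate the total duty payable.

Line 1 (B-510, Ulador, 827 units, €60,246.95):
Base rate for B-510 is €5.17/unit.
Origin Ulador qualifies under the Solmark–Ulador agreement and B-510 is covered: preferential rate Free applies instead.
The additional-duty order on B-510 targets Astmark, not Ulador; it does not apply.
Duty = €60,246.95 × 0% = €0.00.
Line 2 (K-951, Astmark, 1,494 kg, €11,653.20):
Base rate for K-951 is 32%.
Additional duty on K-951 from Astmark: +45.8%. Applied ad valorem rate: 32% + 45.8% = 77.8%.
Duty = €11,653.20 × 77.8% = €9,066.19.
Total = €0.00 + €9,066.19 = €9,066.19.

€9,066.19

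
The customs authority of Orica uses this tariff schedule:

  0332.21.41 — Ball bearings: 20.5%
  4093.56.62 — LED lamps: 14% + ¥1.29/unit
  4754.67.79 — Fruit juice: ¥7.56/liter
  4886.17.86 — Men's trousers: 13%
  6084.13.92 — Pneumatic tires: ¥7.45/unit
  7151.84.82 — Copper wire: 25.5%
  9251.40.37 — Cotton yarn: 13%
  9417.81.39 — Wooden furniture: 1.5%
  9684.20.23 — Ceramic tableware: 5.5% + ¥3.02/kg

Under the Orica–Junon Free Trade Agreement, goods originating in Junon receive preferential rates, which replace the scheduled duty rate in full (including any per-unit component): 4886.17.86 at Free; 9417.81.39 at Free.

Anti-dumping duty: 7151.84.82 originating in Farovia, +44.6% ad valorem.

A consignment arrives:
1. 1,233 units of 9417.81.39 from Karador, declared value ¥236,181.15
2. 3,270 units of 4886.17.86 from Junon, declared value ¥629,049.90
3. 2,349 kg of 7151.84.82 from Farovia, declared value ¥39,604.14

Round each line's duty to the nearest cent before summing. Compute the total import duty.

¥31,305.22

Line 1 (9417.81.39, Karador, 1,233 units, ¥236,181.15):
Base rate for 9417.81.39 is 1.5%.
9417.81.39 has an FTA preferential rate, but origin Karador is not Junon; base rate stands.
Duty = ¥236,181.15 × 1.5% = ¥3,542.72.
Line 2 (4886.17.86, Junon, 3,270 units, ¥629,049.90):
Base rate for 4886.17.86 is 13%.
Origin Junon qualifies under the Orica–Junon agreement and 4886.17.86 is covered: preferential rate Free applies instead.
Duty = ¥629,049.90 × 0% = ¥0.00.
Line 3 (7151.84.82, Farovia, 2,349 kg, ¥39,604.14):
Base rate for 7151.84.82 is 25.5%.
Additional duty on 7151.84.82 from Farovia: +44.6%. Applied ad valorem rate: 25.5% + 44.6% = 70.1%.
Duty = ¥39,604.14 × 70.1% = ¥27,762.50.
Total = ¥3,542.72 + ¥0.00 + ¥27,762.50 = ¥31,305.22.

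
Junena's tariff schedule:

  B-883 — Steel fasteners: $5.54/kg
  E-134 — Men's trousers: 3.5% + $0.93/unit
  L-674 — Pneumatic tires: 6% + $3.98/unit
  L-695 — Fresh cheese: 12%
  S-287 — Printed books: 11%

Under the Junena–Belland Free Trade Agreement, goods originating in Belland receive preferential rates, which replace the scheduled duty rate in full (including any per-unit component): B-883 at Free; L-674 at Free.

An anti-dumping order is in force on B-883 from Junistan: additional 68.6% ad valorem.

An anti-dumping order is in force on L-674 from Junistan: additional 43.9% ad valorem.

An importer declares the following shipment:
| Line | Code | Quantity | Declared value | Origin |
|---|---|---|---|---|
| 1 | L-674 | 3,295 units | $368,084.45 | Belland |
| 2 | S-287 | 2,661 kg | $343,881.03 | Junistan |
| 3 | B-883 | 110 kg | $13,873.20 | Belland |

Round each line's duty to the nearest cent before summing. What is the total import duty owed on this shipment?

Line 1 (L-674, Belland, 3,295 units, $368,084.45):
Base rate for L-674 is 6% + $3.98/unit.
Origin Belland qualifies under the Junena–Belland agreement and L-674 is covered: preferential rate Free applies instead.
The additional-duty order on L-674 targets Junistan, not Belland; it does not apply.
Duty = $368,084.45 × 0% = $0.00.
Line 2 (S-287, Junistan, 2,661 kg, $343,881.03):
Base rate for S-287 is 11%.
Duty = $343,881.03 × 11% = $37,826.91.
Line 3 (B-883, Belland, 110 kg, $13,873.20):
Base rate for B-883 is $5.54/kg.
Origin Belland qualifies under the Junena–Belland agreement and B-883 is covered: preferential rate Free applies instead.
The additional-duty order on B-883 targets Junistan, not Belland; it does not apply.
Duty = $13,873.20 × 0% = $0.00.
Total = $0.00 + $37,826.91 + $0.00 = $37,826.91.

$37,826.91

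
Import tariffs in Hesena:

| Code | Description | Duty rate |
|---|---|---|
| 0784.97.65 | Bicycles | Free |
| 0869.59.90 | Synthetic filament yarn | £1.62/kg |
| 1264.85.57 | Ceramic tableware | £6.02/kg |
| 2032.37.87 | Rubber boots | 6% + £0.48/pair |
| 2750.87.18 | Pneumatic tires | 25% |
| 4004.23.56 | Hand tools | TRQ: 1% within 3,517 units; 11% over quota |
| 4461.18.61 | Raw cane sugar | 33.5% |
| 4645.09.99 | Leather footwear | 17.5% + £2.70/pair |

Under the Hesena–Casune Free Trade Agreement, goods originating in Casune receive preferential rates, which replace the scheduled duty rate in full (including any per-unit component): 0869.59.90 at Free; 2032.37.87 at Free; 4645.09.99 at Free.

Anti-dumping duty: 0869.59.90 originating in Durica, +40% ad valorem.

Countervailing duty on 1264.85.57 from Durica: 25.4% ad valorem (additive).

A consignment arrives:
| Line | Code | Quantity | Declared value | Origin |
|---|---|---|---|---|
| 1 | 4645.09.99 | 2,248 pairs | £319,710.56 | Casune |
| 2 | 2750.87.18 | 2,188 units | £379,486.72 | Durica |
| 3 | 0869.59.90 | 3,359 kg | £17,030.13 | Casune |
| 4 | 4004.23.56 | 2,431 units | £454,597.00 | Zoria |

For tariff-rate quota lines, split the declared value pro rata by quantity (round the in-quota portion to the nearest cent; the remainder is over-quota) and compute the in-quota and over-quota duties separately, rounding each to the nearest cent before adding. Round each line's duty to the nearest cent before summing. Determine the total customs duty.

Line 1 (4645.09.99, Casune, 2,248 pairs, £319,710.56):
Base rate for 4645.09.99 is 17.5% + £2.70/pair.
Origin Casune qualifies under the Hesena–Casune agreement and 4645.09.99 is covered: preferential rate Free applies instead.
Duty = £319,710.56 × 0% = £0.00.
Line 2 (2750.87.18, Durica, 2,188 units, £379,486.72):
Base rate for 2750.87.18 is 25%.
Duty = £379,486.72 × 25% = £94,871.68.
Line 3 (0869.59.90, Casune, 3,359 kg, £17,030.13):
Base rate for 0869.59.90 is £1.62/kg.
Origin Casune qualifies under the Hesena–Casune agreement and 0869.59.90 is covered: preferential rate Free applies instead.
The additional-duty order on 0869.59.90 targets Durica, not Casune; it does not apply.
Duty = £17,030.13 × 0% = £0.00.
Line 4 (4004.23.56, Zoria, 2,431 units, £454,597.00):
Code 4004.23.56 is under a tariff-rate quota (threshold 3,517 units). Quantity 2,431 units is within the quota, so the in-quota rate 1% applies to the full value.
Duty = £454,597.00 × 1% = £4,545.97.
Total = £0.00 + £94,871.68 + £0.00 + £4,545.97 = £99,417.65.

£99,417.65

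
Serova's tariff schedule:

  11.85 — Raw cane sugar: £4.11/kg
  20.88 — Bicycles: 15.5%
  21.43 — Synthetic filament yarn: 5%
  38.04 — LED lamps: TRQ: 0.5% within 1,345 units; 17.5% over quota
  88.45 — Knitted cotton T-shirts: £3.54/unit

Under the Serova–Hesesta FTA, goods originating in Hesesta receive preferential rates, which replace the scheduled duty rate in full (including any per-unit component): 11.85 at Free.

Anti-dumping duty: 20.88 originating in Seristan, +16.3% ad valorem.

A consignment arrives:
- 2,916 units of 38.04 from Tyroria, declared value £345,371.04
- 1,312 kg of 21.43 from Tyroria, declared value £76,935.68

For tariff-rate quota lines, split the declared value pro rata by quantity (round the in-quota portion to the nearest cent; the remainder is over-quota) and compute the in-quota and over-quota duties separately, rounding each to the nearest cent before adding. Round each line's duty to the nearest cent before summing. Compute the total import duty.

£37,205.41

Line 1 (38.04, Tyroria, 2,916 units, £345,371.04):
Code 38.04 is under a tariff-rate quota (threshold 1,345 units). In-quota: 1,345 units at 0.5%; over-quota: 1,571 units at 17.5%.
Pro-rata value split: in-quota = £345,371.04 × 1,345/2,916 = £159,301.80; over-quota = £345,371.04 − £159,301.80 = £186,069.24.
In-quota duty = £159,301.80 × 0.5% = £796.51. Over-quota duty = £186,069.24 × 17.5% = £32,562.12.
Line duty = £796.51 + £32,562.12 = £33,358.63.
Line 2 (21.43, Tyroria, 1,312 kg, £76,935.68):
Base rate for 21.43 is 5%.
Duty = £76,935.68 × 5% = £3,846.78.
Total = £33,358.63 + £3,846.78 = £37,205.41.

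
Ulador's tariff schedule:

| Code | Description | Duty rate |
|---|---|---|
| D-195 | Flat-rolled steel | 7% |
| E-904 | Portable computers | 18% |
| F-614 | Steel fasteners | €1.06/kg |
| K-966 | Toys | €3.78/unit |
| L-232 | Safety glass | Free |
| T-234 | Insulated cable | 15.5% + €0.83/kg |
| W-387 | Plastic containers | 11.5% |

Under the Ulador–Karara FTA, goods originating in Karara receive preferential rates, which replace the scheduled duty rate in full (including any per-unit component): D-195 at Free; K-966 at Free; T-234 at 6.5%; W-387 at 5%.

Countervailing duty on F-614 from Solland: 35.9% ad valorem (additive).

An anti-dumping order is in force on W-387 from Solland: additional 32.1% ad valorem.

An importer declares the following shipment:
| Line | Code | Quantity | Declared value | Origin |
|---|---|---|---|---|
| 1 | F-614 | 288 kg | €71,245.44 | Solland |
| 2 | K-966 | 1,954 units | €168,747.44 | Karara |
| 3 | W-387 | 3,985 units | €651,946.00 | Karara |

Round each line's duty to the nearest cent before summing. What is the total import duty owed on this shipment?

Line 1 (F-614, Solland, 288 kg, €71,245.44):
Base rate for F-614 is €1.06/kg.
Additional duty on F-614 from Solland: +35.9% ad valorem. Applied ad valorem rate = 35.9%.
Duty = €71,245.44 × 35.9% + 288 × €1.06 = €25,882.39.
Line 2 (K-966, Karara, 1,954 units, €168,747.44):
Base rate for K-966 is €3.78/unit.
Origin Karara qualifies under the Ulador–Karara agreement and K-966 is covered: preferential rate Free applies instead.
Duty = €168,747.44 × 0% = €0.00.
Line 3 (W-387, Karara, 3,985 units, €651,946.00):
Base rate for W-387 is 11.5%.
Origin Karara qualifies under the Ulador–Karara agreement and W-387 is covered: preferential rate 5% applies instead.
The additional-duty order on W-387 targets Solland, not Karara; it does not apply.
Duty = €651,946.00 × 5% = €32,597.30.
Total = €25,882.39 + €0.00 + €32,597.30 = €58,479.69.

€58,479.69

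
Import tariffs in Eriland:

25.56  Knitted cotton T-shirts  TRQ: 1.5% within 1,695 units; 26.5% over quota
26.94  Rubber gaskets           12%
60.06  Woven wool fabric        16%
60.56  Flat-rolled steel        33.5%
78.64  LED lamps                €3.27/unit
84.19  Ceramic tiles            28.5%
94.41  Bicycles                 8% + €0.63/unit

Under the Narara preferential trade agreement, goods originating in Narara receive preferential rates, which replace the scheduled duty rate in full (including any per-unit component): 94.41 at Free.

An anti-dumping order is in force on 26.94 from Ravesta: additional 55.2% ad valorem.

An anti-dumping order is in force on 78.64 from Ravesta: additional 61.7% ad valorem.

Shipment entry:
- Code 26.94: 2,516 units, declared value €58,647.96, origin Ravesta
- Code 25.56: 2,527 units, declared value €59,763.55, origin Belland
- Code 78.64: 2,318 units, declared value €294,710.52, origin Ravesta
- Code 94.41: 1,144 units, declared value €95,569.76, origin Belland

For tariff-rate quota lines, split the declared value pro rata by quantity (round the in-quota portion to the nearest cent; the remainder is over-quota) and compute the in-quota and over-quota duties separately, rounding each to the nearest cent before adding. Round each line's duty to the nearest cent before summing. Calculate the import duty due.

Line 1 (26.94, Ravesta, 2,516 units, €58,647.96):
Base rate for 26.94 is 12%.
Additional duty on 26.94 from Ravesta: +55.2%. Applied ad valorem rate: 12% + 55.2% = 67.2%.
Duty = €58,647.96 × 67.2% = €39,411.43.
Line 2 (25.56, Belland, 2,527 units, €59,763.55):
Code 25.56 is under a tariff-rate quota (threshold 1,695 units). In-quota: 1,695 units at 1.5%; over-quota: 832 units at 26.5%.
Pro-rata value split: in-quota = €59,763.55 × 1,695/2,527 = €40,086.75; over-quota = €59,763.55 − €40,086.75 = €19,676.80.
In-quota duty = €40,086.75 × 1.5% = €601.30. Over-quota duty = €19,676.80 × 26.5% = €5,214.35.
Line duty = €601.30 + €5,214.35 = €5,815.65.
Line 3 (78.64, Ravesta, 2,318 units, €294,710.52):
Base rate for 78.64 is €3.27/unit.
Additional duty on 78.64 from Ravesta: +61.7% ad valorem. Applied ad valorem rate = 61.7%.
Duty = €294,710.52 × 61.7% + 2,318 × €3.27 = €189,416.25.
Line 4 (94.41, Belland, 1,144 units, €95,569.76):
Base rate for 94.41 is 8% + €0.63/unit.
94.41 has an FTA preferential rate, but origin Belland is not Narara; base rate stands.
Duty = €95,569.76 × 8% + 1,144 × €0.63 = €8,366.30.
Total = €39,411.43 + €5,815.65 + €189,416.25 + €8,366.30 = €243,009.63.

€243,009.63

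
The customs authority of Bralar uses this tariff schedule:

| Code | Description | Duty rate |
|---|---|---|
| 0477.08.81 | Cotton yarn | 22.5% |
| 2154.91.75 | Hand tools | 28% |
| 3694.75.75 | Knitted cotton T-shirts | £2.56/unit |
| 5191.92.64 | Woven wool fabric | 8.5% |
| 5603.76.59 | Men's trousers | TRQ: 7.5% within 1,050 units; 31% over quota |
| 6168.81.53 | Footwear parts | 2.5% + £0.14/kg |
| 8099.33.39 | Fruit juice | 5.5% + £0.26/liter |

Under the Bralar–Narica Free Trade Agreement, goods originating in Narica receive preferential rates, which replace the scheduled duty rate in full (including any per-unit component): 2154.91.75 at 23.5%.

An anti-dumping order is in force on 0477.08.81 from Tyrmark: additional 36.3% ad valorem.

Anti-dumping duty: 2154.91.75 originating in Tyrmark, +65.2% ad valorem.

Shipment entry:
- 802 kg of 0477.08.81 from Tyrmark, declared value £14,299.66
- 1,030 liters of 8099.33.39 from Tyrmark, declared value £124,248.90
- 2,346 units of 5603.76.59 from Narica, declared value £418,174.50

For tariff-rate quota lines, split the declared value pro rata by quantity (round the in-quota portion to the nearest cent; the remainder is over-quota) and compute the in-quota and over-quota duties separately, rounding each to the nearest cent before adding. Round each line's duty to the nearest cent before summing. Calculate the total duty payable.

£101,160.60

Line 1 (0477.08.81, Tyrmark, 802 kg, £14,299.66):
Base rate for 0477.08.81 is 22.5%.
Additional duty on 0477.08.81 from Tyrmark: +36.3%. Applied ad valorem rate: 22.5% + 36.3% = 58.8%.
Duty = £14,299.66 × 58.8% = £8,408.20.
Line 2 (8099.33.39, Tyrmark, 1,030 liters, £124,248.90):
Base rate for 8099.33.39 is 5.5% + £0.26/liter.
Duty = £124,248.90 × 5.5% + 1,030 × £0.26 = £7,101.49.
Line 3 (5603.76.59, Narica, 2,346 units, £418,174.50):
Code 5603.76.59 is under a tariff-rate quota (threshold 1,050 units). In-quota: 1,050 units at 7.5%; over-quota: 1,296 units at 31%.
Pro-rata value split: in-quota = £418,174.50 × 1,050/2,346 = £187,162.50; over-quota = £418,174.50 − £187,162.50 = £231,012.00.
In-quota duty = £187,162.50 × 7.5% = £14,037.19. Over-quota duty = £231,012.00 × 31% = £71,613.72.
Line duty = £14,037.19 + £71,613.72 = £85,650.91.
Total = £8,408.20 + £7,101.49 + £85,650.91 = £101,160.60.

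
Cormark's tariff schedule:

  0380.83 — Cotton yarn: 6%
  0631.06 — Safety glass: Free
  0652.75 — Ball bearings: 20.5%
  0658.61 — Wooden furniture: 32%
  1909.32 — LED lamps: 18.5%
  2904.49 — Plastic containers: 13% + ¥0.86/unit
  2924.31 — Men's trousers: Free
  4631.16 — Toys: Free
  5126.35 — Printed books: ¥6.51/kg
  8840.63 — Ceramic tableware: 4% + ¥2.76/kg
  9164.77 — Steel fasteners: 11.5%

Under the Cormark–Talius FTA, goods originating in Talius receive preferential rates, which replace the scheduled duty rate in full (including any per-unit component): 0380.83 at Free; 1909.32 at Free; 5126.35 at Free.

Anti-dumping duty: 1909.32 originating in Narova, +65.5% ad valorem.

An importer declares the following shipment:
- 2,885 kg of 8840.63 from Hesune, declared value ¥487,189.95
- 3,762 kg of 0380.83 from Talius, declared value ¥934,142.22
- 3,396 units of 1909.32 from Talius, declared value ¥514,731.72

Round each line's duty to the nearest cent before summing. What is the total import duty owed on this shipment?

Line 1 (8840.63, Hesune, 2,885 kg, ¥487,189.95):
Base rate for 8840.63 is 4% + ¥2.76/kg.
Duty = ¥487,189.95 × 4% + 2,885 × ¥2.76 = ¥27,450.20.
Line 2 (0380.83, Talius, 3,762 kg, ¥934,142.22):
Base rate for 0380.83 is 6%.
Origin Talius qualifies under the Cormark–Talius agreement and 0380.83 is covered: preferential rate Free applies instead.
Duty = ¥934,142.22 × 0% = ¥0.00.
Line 3 (1909.32, Talius, 3,396 units, ¥514,731.72):
Base rate for 1909.32 is 18.5%.
Origin Talius qualifies under the Cormark–Talius agreement and 1909.32 is covered: preferential rate Free applies instead.
The additional-duty order on 1909.32 targets Narova, not Talius; it does not apply.
Duty = ¥514,731.72 × 0% = ¥0.00.
Total = ¥27,450.20 + ¥0.00 + ¥0.00 = ¥27,450.20.

¥27,450.20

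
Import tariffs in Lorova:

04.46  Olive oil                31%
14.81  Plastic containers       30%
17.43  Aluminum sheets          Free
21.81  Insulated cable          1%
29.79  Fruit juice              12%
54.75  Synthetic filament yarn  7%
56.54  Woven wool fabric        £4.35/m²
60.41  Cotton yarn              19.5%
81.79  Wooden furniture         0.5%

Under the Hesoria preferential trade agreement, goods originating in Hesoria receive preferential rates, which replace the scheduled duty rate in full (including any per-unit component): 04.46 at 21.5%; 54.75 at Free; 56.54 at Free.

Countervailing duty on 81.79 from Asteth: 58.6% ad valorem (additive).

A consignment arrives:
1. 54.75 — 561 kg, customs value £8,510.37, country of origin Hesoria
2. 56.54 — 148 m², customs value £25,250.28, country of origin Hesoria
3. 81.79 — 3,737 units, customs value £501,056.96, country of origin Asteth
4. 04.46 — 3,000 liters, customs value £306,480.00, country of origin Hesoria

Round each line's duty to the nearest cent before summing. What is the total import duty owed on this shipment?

£362,017.86

Line 1 (54.75, Hesoria, 561 kg, £8,510.37):
Base rate for 54.75 is 7%.
Origin Hesoria qualifies under the Lorova–Hesoria agreement and 54.75 is covered: preferential rate Free applies instead.
Duty = £8,510.37 × 0% = £0.00.
Line 2 (56.54, Hesoria, 148 m², £25,250.28):
Base rate for 56.54 is £4.35/m².
Origin Hesoria qualifies under the Lorova–Hesoria agreement and 56.54 is covered: preferential rate Free applies instead.
Duty = £25,250.28 × 0% = £0.00.
Line 3 (81.79, Asteth, 3,737 units, £501,056.96):
Base rate for 81.79 is 0.5%.
Additional duty on 81.79 from Asteth: +58.6%. Applied ad valorem rate: 0.5% + 58.6% = 59.1%.
Duty = £501,056.96 × 59.1% = £296,124.66.
Line 4 (04.46, Hesoria, 3,000 liters, £306,480.00):
Base rate for 04.46 is 31%.
Origin Hesoria qualifies under the Lorova–Hesoria agreement and 04.46 is covered: preferential rate 21.5% applies instead.
Duty = £306,480.00 × 21.5% = £65,893.20.
Total = £0.00 + £0.00 + £296,124.66 + £65,893.20 = £362,017.86.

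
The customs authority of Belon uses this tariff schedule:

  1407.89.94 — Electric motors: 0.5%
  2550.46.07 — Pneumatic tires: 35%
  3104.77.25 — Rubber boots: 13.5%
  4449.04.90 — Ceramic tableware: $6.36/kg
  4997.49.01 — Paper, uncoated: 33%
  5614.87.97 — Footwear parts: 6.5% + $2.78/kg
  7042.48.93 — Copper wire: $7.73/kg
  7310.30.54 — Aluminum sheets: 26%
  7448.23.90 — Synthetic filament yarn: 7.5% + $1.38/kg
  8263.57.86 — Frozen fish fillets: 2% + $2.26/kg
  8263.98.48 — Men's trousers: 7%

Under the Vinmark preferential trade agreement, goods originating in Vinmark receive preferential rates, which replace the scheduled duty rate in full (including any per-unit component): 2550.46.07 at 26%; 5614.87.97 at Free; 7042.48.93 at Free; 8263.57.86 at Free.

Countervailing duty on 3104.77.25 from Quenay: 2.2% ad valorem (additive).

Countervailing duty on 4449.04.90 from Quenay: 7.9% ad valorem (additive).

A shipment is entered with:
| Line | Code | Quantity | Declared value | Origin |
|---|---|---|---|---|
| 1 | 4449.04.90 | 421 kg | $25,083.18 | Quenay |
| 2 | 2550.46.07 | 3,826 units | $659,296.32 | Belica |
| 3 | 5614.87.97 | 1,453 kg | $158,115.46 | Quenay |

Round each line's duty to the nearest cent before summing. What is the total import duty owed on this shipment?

$249,729.68

Line 1 (4449.04.90, Quenay, 421 kg, $25,083.18):
Base rate for 4449.04.90 is $6.36/kg.
Additional duty on 4449.04.90 from Quenay: +7.9% ad valorem. Applied ad valorem rate = 7.9%.
Duty = $25,083.18 × 7.9% + 421 × $6.36 = $4,659.13.
Line 2 (2550.46.07, Belica, 3,826 units, $659,296.32):
Base rate for 2550.46.07 is 35%.
2550.46.07 has an FTA preferential rate, but origin Belica is not Vinmark; base rate stands.
Duty = $659,296.32 × 35% = $230,753.71.
Line 3 (5614.87.97, Quenay, 1,453 kg, $158,115.46):
Base rate for 5614.87.97 is 6.5% + $2.78/kg.
5614.87.97 has an FTA preferential rate, but origin Quenay is not Vinmark; base rate stands.
Duty = $158,115.46 × 6.5% + 1,453 × $2.78 = $14,316.84.
Total = $4,659.13 + $230,753.71 + $14,316.84 = $249,729.68.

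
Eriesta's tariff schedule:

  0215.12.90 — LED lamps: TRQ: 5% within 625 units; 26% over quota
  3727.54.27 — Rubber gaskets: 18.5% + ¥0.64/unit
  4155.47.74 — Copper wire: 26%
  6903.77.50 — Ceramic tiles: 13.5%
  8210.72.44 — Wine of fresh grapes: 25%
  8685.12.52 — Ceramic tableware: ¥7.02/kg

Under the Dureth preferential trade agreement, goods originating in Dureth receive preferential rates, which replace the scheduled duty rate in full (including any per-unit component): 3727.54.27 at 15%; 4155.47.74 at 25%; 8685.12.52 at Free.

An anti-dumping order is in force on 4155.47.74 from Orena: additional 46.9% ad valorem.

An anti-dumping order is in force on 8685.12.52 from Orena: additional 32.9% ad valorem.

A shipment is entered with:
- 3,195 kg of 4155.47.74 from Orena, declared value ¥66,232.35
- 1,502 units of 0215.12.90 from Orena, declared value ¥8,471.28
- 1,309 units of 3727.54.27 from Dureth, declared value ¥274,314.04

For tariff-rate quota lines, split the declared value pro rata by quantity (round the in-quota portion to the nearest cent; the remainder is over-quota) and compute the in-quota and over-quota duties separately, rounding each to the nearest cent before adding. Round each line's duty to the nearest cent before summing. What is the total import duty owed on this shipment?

Line 1 (4155.47.74, Orena, 3,195 kg, ¥66,232.35):
Base rate for 4155.47.74 is 26%.
4155.47.74 has an FTA preferential rate, but origin Orena is not Dureth; base rate stands.
Additional duty on 4155.47.74 from Orena: +46.9%. Applied ad valorem rate: 26% + 46.9% = 72.9%.
Duty = ¥66,232.35 × 72.9% = ¥48,283.38.
Line 2 (0215.12.90, Orena, 1,502 units, ¥8,471.28):
Code 0215.12.90 is under a tariff-rate quota (threshold 625 units). In-quota: 625 units at 5%; over-quota: 877 units at 26%.
Pro-rata value split: in-quota = ¥8,471.28 × 625/1,502 = ¥3,525.00; over-quota = ¥8,471.28 − ¥3,525.00 = ¥4,946.28.
In-quota duty = ¥3,525.00 × 5% = ¥176.25. Over-quota duty = ¥4,946.28 × 26% = ¥1,286.03.
Line duty = ¥176.25 + ¥1,286.03 = ¥1,462.28.
Line 3 (3727.54.27, Dureth, 1,309 units, ¥274,314.04):
Base rate for 3727.54.27 is 18.5% + ¥0.64/unit.
Origin Dureth qualifies under the Eriesta–Dureth agreement and 3727.54.27 is covered: preferential rate 15% applies instead.
Duty = ¥274,314.04 × 15% = ¥41,147.11.
Total = ¥48,283.38 + ¥1,462.28 + ¥41,147.11 = ¥90,892.77.

¥90,892.77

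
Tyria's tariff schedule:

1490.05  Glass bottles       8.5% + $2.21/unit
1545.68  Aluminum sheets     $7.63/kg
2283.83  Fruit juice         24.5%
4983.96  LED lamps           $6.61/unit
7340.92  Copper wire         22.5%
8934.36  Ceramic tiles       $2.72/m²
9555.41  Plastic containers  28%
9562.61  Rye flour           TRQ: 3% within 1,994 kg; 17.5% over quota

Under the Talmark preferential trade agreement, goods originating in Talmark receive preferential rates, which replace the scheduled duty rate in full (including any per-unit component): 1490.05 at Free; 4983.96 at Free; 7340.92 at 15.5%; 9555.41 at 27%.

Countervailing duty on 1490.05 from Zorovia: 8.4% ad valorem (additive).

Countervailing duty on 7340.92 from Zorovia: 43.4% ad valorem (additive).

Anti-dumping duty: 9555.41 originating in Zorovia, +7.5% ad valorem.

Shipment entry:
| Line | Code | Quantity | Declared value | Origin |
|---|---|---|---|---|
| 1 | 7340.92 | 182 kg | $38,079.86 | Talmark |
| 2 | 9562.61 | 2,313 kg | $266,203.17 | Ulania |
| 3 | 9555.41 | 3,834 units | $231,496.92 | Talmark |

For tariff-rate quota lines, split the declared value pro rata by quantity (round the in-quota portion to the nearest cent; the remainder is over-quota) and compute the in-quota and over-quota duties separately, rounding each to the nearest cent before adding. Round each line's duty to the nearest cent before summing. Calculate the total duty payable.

Line 1 (7340.92, Talmark, 182 kg, $38,079.86):
Base rate for 7340.92 is 22.5%.
Origin Talmark qualifies under the Tyria–Talmark agreement and 7340.92 is covered: preferential rate 15.5% applies instead.
The additional-duty order on 7340.92 targets Zorovia, not Talmark; it does not apply.
Duty = $38,079.86 × 15.5% = $5,902.38.
Line 2 (9562.61, Ulania, 2,313 kg, $266,203.17):
Code 9562.61 is under a tariff-rate quota (threshold 1,994 kg). In-quota: 1,994 kg at 3%; over-quota: 319 kg at 17.5%.
Pro-rata value split: in-quota = $266,203.17 × 1,994/2,313 = $229,489.46; over-quota = $266,203.17 − $229,489.46 = $36,713.71.
In-quota duty = $229,489.46 × 3% = $6,884.68. Over-quota duty = $36,713.71 × 17.5% = $6,424.90.
Line duty = $6,884.68 + $6,424.90 = $13,309.58.
Line 3 (9555.41, Talmark, 3,834 units, $231,496.92):
Base rate for 9555.41 is 28%.
Origin Talmark qualifies under the Tyria–Talmark agreement and 9555.41 is covered: preferential rate 27% applies instead.
The additional-duty order on 9555.41 targets Zorovia, not Talmark; it does not apply.
Duty = $231,496.92 × 27% = $62,504.17.
Total = $5,902.38 + $13,309.58 + $62,504.17 = $81,716.13.

$81,716.13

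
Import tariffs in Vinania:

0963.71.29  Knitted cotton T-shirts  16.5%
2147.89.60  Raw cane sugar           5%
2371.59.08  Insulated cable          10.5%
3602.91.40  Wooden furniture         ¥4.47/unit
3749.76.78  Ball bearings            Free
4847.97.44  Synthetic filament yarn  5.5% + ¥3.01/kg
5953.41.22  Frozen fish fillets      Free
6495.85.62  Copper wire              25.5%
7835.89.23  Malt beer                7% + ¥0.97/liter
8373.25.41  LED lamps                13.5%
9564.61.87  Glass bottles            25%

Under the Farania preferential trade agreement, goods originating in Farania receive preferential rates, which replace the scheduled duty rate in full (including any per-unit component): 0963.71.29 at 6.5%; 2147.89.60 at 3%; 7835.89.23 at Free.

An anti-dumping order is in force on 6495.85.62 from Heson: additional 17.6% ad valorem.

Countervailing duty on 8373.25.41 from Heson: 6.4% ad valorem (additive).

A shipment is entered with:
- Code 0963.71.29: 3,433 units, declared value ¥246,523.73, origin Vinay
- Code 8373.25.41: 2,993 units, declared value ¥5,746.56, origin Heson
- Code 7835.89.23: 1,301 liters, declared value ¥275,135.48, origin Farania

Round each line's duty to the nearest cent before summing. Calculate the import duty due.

Line 1 (0963.71.29, Vinay, 3,433 units, ¥246,523.73):
Base rate for 0963.71.29 is 16.5%.
0963.71.29 has an FTA preferential rate, but origin Vinay is not Farania; base rate stands.
Duty = ¥246,523.73 × 16.5% = ¥40,676.42.
Line 2 (8373.25.41, Heson, 2,993 units, ¥5,746.56):
Base rate for 8373.25.41 is 13.5%.
Additional duty on 8373.25.41 from Heson: +6.4%. Applied ad valorem rate: 13.5% + 6.4% = 19.9%.
Duty = ¥5,746.56 × 19.9% = ¥1,143.57.
Line 3 (7835.89.23, Farania, 1,301 liters, ¥275,135.48):
Base rate for 7835.89.23 is 7% + ¥0.97/liter.
Origin Farania qualifies under the Vinania–Farania agreement and 7835.89.23 is covered: preferential rate Free applies instead.
Duty = ¥275,135.48 × 0% = ¥0.00.
Total = ¥40,676.42 + ¥1,143.57 + ¥0.00 = ¥41,819.99.

¥41,819.99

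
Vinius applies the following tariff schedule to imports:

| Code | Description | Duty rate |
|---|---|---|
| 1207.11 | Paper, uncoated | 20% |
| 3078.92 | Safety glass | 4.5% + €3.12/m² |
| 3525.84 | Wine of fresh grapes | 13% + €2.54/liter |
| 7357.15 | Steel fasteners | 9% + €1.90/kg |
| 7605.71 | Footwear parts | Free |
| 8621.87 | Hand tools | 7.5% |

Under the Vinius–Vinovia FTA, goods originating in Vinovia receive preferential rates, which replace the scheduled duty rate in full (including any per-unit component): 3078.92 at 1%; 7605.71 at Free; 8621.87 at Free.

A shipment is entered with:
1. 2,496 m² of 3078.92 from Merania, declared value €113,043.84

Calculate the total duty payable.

€12,874.49

Line 1 (3078.92, Merania, 2,496 m², €113,043.84):
Base rate for 3078.92 is 4.5% + €3.12/m².
3078.92 has an FTA preferential rate, but origin Merania is not Vinovia; base rate stands.
Duty = €113,043.84 × 4.5% + 2,496 × €3.12 = €12,874.49.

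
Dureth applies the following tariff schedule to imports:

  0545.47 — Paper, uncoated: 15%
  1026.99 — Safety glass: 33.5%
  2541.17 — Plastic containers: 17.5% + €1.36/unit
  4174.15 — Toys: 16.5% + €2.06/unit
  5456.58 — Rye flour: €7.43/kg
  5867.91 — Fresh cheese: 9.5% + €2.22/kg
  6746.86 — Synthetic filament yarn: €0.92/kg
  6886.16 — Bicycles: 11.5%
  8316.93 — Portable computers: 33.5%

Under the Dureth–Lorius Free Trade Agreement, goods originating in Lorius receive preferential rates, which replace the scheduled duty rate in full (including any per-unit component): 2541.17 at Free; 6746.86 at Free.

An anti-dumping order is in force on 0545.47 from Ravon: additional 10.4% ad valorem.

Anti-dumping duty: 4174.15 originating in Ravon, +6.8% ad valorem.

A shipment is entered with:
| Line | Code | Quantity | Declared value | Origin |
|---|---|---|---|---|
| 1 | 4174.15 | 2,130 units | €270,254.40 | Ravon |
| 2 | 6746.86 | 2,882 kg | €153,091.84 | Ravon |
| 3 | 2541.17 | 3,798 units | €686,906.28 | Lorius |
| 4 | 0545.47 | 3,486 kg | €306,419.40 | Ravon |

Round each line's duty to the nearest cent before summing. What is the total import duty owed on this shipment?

Line 1 (4174.15, Ravon, 2,130 units, €270,254.40):
Base rate for 4174.15 is 16.5% + €2.06/unit.
Additional duty on 4174.15 from Ravon: +6.8%. Applied ad valorem rate: 16.5% + 6.8% = 23.3%.
Duty = €270,254.40 × 23.3% + 2,130 × €2.06 = €67,357.08.
Line 2 (6746.86, Ravon, 2,882 kg, €153,091.84):
Base rate for 6746.86 is €0.92/kg.
6746.86 has an FTA preferential rate, but origin Ravon is not Lorius; base rate stands.
Duty = 2,882 × €0.92 = €2,651.44.
Line 3 (2541.17, Lorius, 3,798 units, €686,906.28):
Base rate for 2541.17 is 17.5% + €1.36/unit.
Origin Lorius qualifies under the Dureth–Lorius agreement and 2541.17 is covered: preferential rate Free applies instead.
Duty = €686,906.28 × 0% = €0.00.
Line 4 (0545.47, Ravon, 3,486 kg, €306,419.40):
Base rate for 0545.47 is 15%.
Additional duty on 0545.47 from Ravon: +10.4%. Applied ad valorem rate: 15% + 10.4% = 25.4%.
Duty = €306,419.40 × 25.4% = €77,830.53.
Total = €67,357.08 + €2,651.44 + €0.00 + €77,830.53 = €147,839.05.

€147,839.05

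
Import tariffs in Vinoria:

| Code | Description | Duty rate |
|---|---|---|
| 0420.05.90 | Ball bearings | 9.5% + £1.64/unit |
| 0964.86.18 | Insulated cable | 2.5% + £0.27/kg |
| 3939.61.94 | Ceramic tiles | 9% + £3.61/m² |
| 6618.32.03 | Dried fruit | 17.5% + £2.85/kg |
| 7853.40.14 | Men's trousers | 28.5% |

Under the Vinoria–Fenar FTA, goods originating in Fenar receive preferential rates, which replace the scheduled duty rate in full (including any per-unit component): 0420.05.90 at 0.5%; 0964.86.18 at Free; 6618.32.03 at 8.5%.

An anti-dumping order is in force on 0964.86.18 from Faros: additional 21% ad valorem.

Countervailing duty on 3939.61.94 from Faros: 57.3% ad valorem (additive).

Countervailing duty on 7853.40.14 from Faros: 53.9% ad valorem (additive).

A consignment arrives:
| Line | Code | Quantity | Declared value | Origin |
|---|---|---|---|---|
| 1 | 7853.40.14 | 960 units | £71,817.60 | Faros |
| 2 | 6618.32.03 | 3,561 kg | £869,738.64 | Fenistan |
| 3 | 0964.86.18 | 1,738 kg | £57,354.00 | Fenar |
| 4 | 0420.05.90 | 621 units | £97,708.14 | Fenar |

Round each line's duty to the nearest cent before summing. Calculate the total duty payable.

Line 1 (7853.40.14, Faros, 960 units, £71,817.60):
Base rate for 7853.40.14 is 28.5%.
Additional duty on 7853.40.14 from Faros: +53.9%. Applied ad valorem rate: 28.5% + 53.9% = 82.4%.
Duty = £71,817.60 × 82.4% = £59,177.70.
Line 2 (6618.32.03, Fenistan, 3,561 kg, £869,738.64):
Base rate for 6618.32.03 is 17.5% + £2.85/kg.
6618.32.03 has an FTA preferential rate, but origin Fenistan is not Fenar; base rate stands.
Duty = £869,738.64 × 17.5% + 3,561 × £2.85 = £162,353.11.
Line 3 (0964.86.18, Fenar, 1,738 kg, £57,354.00):
Base rate for 0964.86.18 is 2.5% + £0.27/kg.
Origin Fenar qualifies under the Vinoria–Fenar agreement and 0964.86.18 is covered: preferential rate Free applies instead.
The additional-duty order on 0964.86.18 targets Faros, not Fenar; it does not apply.
Duty = £57,354.00 × 0% = £0.00.
Line 4 (0420.05.90, Fenar, 621 units, £97,708.14):
Base rate for 0420.05.90 is 9.5% + £1.64/unit.
Origin Fenar qualifies under the Vinoria–Fenar agreement and 0420.05.90 is covered: preferential rate 0.5% applies instead.
Duty = £97,708.14 × 0.5% = £488.54.
Total = £59,177.70 + £162,353.11 + £0.00 + £488.54 = £222,019.35.

£222,019.35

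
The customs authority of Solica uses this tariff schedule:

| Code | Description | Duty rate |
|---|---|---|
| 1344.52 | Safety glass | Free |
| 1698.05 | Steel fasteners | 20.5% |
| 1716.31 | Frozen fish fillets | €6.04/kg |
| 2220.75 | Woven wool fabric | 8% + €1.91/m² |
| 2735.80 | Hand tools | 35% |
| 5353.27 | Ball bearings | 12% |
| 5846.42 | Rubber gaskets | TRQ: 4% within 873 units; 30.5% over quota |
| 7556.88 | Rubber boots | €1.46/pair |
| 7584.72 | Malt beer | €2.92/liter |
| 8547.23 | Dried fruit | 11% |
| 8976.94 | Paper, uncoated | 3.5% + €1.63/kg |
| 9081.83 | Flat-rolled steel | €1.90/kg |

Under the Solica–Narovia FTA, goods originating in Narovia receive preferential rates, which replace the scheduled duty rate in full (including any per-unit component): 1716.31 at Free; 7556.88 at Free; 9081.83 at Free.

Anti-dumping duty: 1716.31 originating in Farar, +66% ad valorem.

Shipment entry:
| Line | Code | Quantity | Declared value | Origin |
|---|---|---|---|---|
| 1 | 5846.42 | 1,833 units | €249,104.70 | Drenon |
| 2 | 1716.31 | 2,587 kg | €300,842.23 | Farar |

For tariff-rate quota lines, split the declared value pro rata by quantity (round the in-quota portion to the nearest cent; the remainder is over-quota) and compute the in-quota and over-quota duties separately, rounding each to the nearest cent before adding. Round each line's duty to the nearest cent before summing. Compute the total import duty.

€258,718.50

Line 1 (5846.42, Drenon, 1,833 units, €249,104.70):
Code 5846.42 is under a tariff-rate quota (threshold 873 units). In-quota: 873 units at 4%; over-quota: 960 units at 30.5%.
Pro-rata value split: in-quota = €249,104.70 × 873/1,833 = €118,640.70; over-quota = €249,104.70 − €118,640.70 = €130,464.00.
In-quota duty = €118,640.70 × 4% = €4,745.63. Over-quota duty = €130,464.00 × 30.5% = €39,791.52.
Line duty = €4,745.63 + €39,791.52 = €44,537.15.
Line 2 (1716.31, Farar, 2,587 kg, €300,842.23):
Base rate for 1716.31 is €6.04/kg.
1716.31 has an FTA preferential rate, but origin Farar is not Narovia; base rate stands.
Additional duty on 1716.31 from Farar: +66% ad valorem. Applied ad valorem rate = 66%.
Duty = €300,842.23 × 66% + 2,587 × €6.04 = €214,181.35.
Total = €44,537.15 + €214,181.35 = €258,718.50.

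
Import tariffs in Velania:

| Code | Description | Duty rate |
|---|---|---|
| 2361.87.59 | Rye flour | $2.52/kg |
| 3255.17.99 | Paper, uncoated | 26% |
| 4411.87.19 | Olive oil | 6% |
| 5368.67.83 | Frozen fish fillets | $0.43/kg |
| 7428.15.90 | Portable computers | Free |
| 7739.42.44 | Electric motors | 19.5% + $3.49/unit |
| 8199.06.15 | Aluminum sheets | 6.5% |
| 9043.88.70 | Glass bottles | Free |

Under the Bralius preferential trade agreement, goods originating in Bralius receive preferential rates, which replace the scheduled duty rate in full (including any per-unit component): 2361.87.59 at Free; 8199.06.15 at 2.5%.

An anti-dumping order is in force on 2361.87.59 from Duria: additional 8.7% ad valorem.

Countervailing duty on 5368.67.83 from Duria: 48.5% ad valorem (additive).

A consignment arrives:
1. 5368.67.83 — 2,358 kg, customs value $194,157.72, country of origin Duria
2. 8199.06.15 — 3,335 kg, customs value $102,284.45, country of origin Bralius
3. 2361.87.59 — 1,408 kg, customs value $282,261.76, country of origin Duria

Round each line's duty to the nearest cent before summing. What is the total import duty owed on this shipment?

Line 1 (5368.67.83, Duria, 2,358 kg, $194,157.72):
Base rate for 5368.67.83 is $0.43/kg.
Additional duty on 5368.67.83 from Duria: +48.5% ad valorem. Applied ad valorem rate = 48.5%.
Duty = $194,157.72 × 48.5% + 2,358 × $0.43 = $95,180.43.
Line 2 (8199.06.15, Bralius, 3,335 kg, $102,284.45):
Base rate for 8199.06.15 is 6.5%.
Origin Bralius qualifies under the Velania–Bralius agreement and 8199.06.15 is covered: preferential rate 2.5% applies instead.
Duty = $102,284.45 × 2.5% = $2,557.11.
Line 3 (2361.87.59, Duria, 1,408 kg, $282,261.76):
Base rate for 2361.87.59 is $2.52/kg.
2361.87.59 has an FTA preferential rate, but origin Duria is not Bralius; base rate stands.
Additional duty on 2361.87.59 from Duria: +8.7% ad valorem. Applied ad valorem rate = 8.7%.
Duty = $282,261.76 × 8.7% + 1,408 × $2.52 = $28,104.93.
Total = $95,180.43 + $2,557.11 + $28,104.93 = $125,842.47.

$125,842.47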